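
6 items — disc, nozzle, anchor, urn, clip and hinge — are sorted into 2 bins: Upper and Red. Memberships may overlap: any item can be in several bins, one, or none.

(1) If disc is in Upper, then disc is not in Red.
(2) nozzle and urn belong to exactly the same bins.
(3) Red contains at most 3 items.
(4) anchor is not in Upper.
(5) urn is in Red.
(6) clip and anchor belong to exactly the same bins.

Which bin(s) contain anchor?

anchor: none

From (4): anchor ∉ Upper.
From (5): urn ∈ Red.
(2): nozzle matches urn: nozzle ∈ Red.
(6): clip matches anchor: clip ∉ Upper.
Suppose anchor ∈ Red: no assignment then satisfies all the clues, so anchor ∉ Red.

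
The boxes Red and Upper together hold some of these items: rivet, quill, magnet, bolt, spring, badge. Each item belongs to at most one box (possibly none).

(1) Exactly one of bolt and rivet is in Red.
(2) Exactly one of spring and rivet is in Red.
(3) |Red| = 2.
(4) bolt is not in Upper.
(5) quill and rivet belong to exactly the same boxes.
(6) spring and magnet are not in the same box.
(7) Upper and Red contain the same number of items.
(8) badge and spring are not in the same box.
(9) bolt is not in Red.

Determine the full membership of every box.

Red = {quill, rivet}; Upper = {badge, magnet}

From (4): bolt ∉ Upper.
From (9): bolt ∉ Red.
(1) (exactly one): rivet ∈ Red.
(2) (exactly one): spring ∉ Red.
(5): quill matches rivet: quill ∈ Red.
(3): Red already has 2, so the rest are out.
Suppose magnet ∉ Upper: no assignment then satisfies all the clues, so magnet ∈ Upper.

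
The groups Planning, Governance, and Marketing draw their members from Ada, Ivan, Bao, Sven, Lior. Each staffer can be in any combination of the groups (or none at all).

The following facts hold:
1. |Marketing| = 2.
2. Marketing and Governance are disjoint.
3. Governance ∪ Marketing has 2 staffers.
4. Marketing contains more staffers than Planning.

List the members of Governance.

Governance = {}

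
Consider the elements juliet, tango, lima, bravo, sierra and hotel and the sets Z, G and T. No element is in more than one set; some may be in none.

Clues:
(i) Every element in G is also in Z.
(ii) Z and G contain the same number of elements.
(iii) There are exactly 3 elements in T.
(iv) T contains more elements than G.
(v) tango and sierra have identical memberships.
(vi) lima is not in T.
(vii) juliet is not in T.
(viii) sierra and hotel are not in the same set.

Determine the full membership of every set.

From (vi): lima ∉ T.
From (vii): juliet ∉ T.
Suppose juliet ∈ Z: no assignment then satisfies all the clues, so juliet ∉ Z.

Z = {}; G = {}; T = {bravo, sierra, tango}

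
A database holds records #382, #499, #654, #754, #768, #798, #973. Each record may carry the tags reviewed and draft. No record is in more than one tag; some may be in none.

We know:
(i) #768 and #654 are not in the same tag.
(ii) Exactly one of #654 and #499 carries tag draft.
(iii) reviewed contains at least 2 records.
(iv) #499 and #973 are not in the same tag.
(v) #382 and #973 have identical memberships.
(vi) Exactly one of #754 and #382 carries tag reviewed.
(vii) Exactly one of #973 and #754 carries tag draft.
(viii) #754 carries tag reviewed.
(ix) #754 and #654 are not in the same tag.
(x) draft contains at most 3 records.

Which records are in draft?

draft = {#382, #654, #973}

From (viii): #754 ∈ reviewed.
(vi) (exactly one): #382 ∉ reviewed.
(vii) (exactly one): #973 ∈ draft.
(ix): #654 ∉ reviewed.
(iv): #499 ∉ draft.
(v): #382 matches #973: #382 ∈ draft.
(ii) (exactly one): #654 ∈ draft.
(x): draft already has 3, so the rest are out.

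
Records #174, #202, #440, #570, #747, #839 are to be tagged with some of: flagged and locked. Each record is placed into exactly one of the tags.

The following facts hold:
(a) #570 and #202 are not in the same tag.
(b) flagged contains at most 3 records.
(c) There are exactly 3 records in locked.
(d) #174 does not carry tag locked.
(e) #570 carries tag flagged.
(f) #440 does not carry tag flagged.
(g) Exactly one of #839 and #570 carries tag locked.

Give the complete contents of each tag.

From (d): #174 ∉ locked.
From (e): #570 ∈ flagged.
From (f): #440 ∉ flagged.
(a): #202 ∉ flagged.
(g) (exactly one): #839 ∈ locked.
Only one tag left: #174 ∈ flagged.
Only one tag left: #202 ∈ locked.
Only one tag left: #440 ∈ locked.
(c): locked already has 3, so the rest are out.
Only one tag left: #747 ∈ flagged.

flagged = {#174, #570, #747}; locked = {#202, #440, #839}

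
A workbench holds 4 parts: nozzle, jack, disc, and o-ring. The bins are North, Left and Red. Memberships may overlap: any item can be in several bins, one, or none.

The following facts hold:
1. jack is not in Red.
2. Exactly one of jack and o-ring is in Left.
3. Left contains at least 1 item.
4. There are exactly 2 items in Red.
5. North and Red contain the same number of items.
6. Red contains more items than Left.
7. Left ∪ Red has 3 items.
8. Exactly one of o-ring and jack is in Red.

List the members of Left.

Left = {jack}

From (1): jack ∉ Red.
(8) (exactly one): o-ring ∈ Red.
Suppose nozzle ∈ Left: no assignment then satisfies all the clues, so nozzle ∉ Left.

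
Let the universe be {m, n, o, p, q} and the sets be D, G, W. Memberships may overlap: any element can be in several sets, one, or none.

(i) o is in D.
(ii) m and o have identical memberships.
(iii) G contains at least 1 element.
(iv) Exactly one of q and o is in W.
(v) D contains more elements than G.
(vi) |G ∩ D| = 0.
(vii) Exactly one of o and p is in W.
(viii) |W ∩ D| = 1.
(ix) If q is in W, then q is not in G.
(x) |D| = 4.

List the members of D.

D = {m, n, o, q}

From (i): o ∈ D.
(ii): m matches o: m ∈ D.
Suppose n ∉ D: no assignment then satisfies all the clues, so n ∈ D.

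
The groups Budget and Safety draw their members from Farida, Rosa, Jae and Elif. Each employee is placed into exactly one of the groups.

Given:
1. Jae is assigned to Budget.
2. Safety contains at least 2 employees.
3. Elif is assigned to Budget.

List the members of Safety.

Safety = {Farida, Rosa}

From (1): Jae ∈ Budget.
From (3): Elif ∈ Budget.
(2): only 2 candidates remain for Safety, so all are in.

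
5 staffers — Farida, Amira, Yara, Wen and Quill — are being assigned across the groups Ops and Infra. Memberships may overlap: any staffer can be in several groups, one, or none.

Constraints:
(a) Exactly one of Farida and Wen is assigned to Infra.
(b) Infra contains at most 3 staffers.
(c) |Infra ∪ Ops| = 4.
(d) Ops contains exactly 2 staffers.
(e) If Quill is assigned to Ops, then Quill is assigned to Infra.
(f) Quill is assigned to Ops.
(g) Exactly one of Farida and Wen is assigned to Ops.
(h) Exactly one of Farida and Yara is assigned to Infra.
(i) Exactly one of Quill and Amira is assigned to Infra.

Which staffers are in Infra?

Infra = {Quill, Wen, Yara}

From (f): Quill ∈ Ops.
(e): Quill ∈ Infra.
(i) (exactly one): Amira ∉ Infra.
Suppose Farida ∈ Infra: no assignment then satisfies all the clues, so Farida ∉ Infra.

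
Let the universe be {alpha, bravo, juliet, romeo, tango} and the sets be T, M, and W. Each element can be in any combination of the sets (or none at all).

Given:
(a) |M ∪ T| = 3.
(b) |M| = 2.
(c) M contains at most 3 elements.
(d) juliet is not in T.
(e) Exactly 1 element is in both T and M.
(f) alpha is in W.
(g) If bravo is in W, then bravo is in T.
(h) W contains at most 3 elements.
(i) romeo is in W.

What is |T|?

2

From (d): juliet ∉ T.
From (f): alpha ∈ W.
From (i): romeo ∈ W.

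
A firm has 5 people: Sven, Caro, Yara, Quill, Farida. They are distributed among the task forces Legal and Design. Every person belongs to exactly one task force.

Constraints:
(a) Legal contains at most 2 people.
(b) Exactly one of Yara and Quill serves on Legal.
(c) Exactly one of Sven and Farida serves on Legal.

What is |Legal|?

2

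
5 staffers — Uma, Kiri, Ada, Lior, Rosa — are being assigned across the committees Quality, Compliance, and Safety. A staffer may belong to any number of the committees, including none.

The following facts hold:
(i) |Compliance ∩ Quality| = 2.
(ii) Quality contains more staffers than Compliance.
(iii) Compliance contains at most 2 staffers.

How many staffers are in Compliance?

2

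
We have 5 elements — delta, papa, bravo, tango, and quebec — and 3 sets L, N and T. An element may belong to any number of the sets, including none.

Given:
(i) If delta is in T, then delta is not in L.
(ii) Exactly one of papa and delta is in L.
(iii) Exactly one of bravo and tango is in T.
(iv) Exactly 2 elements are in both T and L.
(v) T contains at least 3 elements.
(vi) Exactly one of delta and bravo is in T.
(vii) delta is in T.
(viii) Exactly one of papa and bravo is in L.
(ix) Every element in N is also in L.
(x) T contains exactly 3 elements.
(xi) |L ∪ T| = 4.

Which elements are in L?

From (vii): delta ∈ T.
(i): delta ∉ L.
(ii) (exactly one): papa ∈ L.
(vi) (exactly one): bravo ∉ T.
(viii) (exactly one): bravo ∉ L.
(ix) contrapositive: delta ∉ N.
(ix) contrapositive: bravo ∉ N.
(iii) (exactly one): tango ∈ T.
Suppose tango ∉ L: no assignment then satisfies all the clues, so tango ∈ L.

L = {papa, quebec, tango}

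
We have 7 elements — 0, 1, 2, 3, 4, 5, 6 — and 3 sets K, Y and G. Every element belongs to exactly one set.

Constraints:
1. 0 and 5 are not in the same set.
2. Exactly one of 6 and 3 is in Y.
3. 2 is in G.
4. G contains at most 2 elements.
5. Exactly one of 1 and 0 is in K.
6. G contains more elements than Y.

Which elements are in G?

G = {0, 2}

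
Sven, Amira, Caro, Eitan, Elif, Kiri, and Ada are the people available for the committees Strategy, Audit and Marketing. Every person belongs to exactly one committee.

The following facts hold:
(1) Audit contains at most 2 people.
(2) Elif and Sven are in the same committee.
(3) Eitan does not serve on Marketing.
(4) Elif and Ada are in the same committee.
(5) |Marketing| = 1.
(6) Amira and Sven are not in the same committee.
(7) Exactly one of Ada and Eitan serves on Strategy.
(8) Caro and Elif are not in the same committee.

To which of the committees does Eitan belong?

Eitan: Audit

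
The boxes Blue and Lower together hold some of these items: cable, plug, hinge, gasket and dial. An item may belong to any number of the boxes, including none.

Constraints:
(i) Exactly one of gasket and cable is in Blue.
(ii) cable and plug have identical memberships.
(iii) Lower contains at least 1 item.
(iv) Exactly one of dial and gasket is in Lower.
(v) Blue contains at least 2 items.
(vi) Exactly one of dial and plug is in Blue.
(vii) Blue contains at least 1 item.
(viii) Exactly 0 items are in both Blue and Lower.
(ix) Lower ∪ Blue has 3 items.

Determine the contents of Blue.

Blue = {cable, plug}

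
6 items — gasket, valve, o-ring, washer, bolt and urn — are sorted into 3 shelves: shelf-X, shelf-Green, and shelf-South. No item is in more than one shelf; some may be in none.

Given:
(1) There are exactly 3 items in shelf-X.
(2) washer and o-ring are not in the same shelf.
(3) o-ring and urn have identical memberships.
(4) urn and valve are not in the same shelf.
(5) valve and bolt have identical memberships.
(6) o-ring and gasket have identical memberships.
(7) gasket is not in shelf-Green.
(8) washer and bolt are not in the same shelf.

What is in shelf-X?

shelf-X = {gasket, o-ring, urn}

From (7): gasket ∉ shelf-Green.
(6): o-ring matches gasket: o-ring ∉ shelf-Green.
(3): urn matches o-ring: urn ∉ shelf-Green.
Suppose gasket ∉ shelf-X: no assignment then satisfies all the clues, so gasket ∈ shelf-X.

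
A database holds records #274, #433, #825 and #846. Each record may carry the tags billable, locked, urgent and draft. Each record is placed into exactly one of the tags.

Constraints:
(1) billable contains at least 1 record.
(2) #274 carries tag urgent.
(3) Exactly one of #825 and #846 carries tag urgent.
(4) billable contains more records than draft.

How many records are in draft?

0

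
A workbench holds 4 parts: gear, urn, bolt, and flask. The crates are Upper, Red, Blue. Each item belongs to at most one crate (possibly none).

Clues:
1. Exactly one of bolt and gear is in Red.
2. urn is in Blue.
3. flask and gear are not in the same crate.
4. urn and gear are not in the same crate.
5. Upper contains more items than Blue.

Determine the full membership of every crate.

Upper = {bolt, flask}; Red = {gear}; Blue = {urn}

From (2): urn ∈ Blue.
(4): gear ∉ Blue.
Suppose gear ∈ Upper: no assignment then satisfies all the clues, so gear ∉ Upper.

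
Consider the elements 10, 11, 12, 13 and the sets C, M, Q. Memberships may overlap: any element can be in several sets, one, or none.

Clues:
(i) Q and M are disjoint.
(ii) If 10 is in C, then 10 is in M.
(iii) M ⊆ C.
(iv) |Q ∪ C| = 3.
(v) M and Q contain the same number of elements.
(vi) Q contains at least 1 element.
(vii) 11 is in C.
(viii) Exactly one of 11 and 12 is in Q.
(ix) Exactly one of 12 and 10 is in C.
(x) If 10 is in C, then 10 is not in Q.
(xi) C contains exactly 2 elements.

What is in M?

M = {10}

From (vii): 11 ∈ C.
Suppose 10 ∉ M: no assignment then satisfies all the clues, so 10 ∈ M.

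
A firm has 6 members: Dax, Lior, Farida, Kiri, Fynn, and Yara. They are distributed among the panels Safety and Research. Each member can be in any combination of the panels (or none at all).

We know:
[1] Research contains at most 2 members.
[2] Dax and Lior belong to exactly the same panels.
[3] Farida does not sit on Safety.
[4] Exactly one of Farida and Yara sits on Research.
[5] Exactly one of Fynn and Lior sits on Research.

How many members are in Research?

2

From (3): Farida ∉ Safety.
Suppose Dax ∈ Research: no assignment then satisfies all the clues, so Dax ∉ Research.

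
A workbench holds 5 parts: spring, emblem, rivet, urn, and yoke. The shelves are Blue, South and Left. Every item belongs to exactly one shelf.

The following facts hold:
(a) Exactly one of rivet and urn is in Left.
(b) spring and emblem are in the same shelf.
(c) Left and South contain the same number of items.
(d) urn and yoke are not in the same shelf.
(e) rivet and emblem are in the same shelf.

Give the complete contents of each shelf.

Blue = {emblem, rivet, spring}; South = {yoke}; Left = {urn}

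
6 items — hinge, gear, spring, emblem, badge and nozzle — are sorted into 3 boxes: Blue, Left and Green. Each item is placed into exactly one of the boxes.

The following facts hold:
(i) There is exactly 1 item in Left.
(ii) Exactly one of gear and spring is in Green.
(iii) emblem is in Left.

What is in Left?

Left = {emblem}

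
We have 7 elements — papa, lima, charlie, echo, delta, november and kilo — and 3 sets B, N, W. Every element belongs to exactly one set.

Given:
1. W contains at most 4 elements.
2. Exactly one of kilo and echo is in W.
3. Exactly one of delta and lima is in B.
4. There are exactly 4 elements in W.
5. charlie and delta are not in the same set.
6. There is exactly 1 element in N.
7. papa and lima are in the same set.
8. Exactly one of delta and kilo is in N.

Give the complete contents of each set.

B = {delta, november}; N = {kilo}; W = {charlie, echo, lima, papa}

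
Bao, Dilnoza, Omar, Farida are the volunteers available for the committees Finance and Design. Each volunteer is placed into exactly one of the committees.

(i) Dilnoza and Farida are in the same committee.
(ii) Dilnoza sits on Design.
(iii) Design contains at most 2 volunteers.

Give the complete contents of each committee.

Finance = {Bao, Omar}; Design = {Dilnoza, Farida}

From (ii): Dilnoza ∈ Design.
(i): Farida matches Dilnoza: Farida ∉ Finance.
(i): Farida matches Dilnoza: Farida ∈ Design.
(iii): Design already has 2, so the rest are out.
Only one committee left: Bao ∈ Finance.
Only one committee left: Omar ∈ Finance.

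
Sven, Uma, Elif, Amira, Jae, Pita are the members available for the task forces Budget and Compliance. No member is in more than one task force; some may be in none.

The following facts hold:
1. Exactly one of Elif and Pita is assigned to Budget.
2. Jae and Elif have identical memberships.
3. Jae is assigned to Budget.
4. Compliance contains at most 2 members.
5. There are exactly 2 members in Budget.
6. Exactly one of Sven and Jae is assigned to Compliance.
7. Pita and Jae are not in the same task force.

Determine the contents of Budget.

From (3): Jae ∈ Budget.
(2): Elif matches Jae: Elif ∈ Budget.
(5): Budget already has 2, so the rest are out.
(6) (exactly one): Sven ∈ Compliance.

Budget = {Elif, Jae}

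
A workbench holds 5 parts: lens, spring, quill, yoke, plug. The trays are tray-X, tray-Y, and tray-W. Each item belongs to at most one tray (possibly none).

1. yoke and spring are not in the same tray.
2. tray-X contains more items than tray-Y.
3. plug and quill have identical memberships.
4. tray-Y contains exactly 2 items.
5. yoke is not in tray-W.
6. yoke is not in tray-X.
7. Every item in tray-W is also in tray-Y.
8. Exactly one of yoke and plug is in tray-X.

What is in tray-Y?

tray-Y = {lens, yoke}

From (5): yoke ∉ tray-W.
From (6): yoke ∉ tray-X.
(8) (exactly one): plug ∈ tray-X.
(3): quill matches plug: quill ∈ tray-X.
Suppose lens ∉ tray-Y: no assignment then satisfies all the clues, so lens ∈ tray-Y.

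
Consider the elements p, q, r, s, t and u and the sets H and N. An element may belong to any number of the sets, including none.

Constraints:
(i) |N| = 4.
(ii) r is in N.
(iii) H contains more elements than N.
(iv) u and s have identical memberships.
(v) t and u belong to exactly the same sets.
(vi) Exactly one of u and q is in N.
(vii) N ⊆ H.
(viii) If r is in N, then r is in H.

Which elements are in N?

N = {r, s, t, u}

From (ii): r ∈ N.
(vii) with r ∈ N: r ∈ H.
Suppose p ∈ N: no assignment then satisfies all the clues, so p ∉ N.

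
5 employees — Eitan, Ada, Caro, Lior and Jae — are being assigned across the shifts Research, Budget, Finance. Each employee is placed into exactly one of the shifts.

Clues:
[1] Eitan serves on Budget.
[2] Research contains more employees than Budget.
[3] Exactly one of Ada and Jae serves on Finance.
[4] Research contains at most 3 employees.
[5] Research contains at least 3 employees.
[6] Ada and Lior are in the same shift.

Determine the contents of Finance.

Finance = {Jae}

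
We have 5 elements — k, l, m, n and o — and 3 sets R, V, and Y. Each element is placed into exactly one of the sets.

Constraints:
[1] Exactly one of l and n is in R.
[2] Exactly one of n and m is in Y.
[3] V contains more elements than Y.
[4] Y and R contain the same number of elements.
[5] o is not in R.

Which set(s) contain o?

From (5): o ∉ R.
Suppose o ∉ V: no assignment then satisfies all the clues, so o ∈ V.

o: V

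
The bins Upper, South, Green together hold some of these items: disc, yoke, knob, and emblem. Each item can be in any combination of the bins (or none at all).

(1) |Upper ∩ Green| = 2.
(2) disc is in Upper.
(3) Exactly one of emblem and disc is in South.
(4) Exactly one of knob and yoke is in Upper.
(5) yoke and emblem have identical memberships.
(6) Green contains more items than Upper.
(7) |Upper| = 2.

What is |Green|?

4

From (2): disc ∈ Upper.
Suppose disc ∉ Green: no assignment then satisfies all the clues, so disc ∈ Green.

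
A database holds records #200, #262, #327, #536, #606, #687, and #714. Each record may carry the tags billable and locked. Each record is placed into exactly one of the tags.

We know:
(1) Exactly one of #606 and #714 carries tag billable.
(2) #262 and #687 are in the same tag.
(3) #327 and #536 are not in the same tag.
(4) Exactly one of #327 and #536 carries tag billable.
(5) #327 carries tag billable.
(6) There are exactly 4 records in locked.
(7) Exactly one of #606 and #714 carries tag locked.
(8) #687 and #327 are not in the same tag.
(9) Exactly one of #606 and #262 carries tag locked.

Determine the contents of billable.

From (5): #327 ∈ billable.
(3): #536 ∉ billable.
(8): #687 ∉ billable.
Only one tag left: #536 ∈ locked.
Only one tag left: #687 ∈ locked.
(2): #262 matches #687: #262 ∉ billable.
(2): #262 matches #687: #262 ∈ locked.
(9) (exactly one): #606 ∉ locked.
Only one tag left: #606 ∈ billable.
(1) (exactly one): #714 ∉ billable.
(7) (exactly one): #714 ∈ locked.
Only one tag left: #200 ∈ billable.

billable = {#200, #327, #606}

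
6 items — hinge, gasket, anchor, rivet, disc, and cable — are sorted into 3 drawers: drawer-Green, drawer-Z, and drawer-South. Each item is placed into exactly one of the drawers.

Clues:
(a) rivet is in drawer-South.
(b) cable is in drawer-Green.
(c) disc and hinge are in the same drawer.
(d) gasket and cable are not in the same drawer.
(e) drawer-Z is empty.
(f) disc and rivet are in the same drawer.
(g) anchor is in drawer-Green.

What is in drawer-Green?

From (a): rivet ∈ drawer-South.
From (b): cable ∈ drawer-Green.
From (g): anchor ∈ drawer-Green.
(d): gasket ∉ drawer-Green.
(e): drawer-Z already has 0, so the rest are out.
(f): disc matches rivet: disc ∉ drawer-Green.
(f): disc matches rivet: disc ∈ drawer-South.
Only one drawer left: gasket ∈ drawer-South.
(c): hinge matches disc: hinge ∉ drawer-Green.
(c): hinge matches disc: hinge ∈ drawer-South.

drawer-Green = {anchor, cable}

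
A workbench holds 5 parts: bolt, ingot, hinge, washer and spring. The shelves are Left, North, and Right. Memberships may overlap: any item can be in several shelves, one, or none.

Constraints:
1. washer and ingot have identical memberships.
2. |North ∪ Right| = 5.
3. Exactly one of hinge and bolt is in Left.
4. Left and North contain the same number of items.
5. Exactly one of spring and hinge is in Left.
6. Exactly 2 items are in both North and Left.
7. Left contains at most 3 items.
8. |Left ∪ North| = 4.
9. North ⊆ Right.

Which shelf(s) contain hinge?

hinge: Left, Right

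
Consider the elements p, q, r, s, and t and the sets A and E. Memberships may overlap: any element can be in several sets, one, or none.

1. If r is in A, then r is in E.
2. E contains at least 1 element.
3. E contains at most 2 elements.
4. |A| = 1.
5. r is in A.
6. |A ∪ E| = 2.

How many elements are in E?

2

From (5): r ∈ A.
(1): r ∈ E.
(4): A already has 1, so the rest are out.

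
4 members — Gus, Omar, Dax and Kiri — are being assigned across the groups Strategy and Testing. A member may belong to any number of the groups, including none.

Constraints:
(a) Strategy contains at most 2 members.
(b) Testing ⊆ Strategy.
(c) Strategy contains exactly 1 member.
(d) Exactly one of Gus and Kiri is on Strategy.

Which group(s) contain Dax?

Dax: none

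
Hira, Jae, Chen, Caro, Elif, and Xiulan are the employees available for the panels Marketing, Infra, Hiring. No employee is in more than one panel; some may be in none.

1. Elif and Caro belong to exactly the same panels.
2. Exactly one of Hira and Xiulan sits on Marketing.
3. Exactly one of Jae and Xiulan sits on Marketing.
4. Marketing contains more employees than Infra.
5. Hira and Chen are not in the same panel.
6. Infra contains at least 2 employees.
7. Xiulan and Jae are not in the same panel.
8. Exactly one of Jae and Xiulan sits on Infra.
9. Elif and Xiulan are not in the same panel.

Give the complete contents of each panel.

Marketing = {Caro, Elif, Hira, Jae}; Infra = {Chen, Xiulan}; Hiring = {}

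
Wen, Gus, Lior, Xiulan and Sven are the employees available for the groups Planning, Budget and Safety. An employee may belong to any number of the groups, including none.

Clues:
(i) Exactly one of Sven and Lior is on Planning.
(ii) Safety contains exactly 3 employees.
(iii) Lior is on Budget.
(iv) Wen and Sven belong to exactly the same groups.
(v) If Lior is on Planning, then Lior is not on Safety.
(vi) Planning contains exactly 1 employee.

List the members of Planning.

Planning = {Lior}

From (iii): Lior ∈ Budget.
Suppose Wen ∈ Planning: no assignment then satisfies all the clues, so Wen ∉ Planning.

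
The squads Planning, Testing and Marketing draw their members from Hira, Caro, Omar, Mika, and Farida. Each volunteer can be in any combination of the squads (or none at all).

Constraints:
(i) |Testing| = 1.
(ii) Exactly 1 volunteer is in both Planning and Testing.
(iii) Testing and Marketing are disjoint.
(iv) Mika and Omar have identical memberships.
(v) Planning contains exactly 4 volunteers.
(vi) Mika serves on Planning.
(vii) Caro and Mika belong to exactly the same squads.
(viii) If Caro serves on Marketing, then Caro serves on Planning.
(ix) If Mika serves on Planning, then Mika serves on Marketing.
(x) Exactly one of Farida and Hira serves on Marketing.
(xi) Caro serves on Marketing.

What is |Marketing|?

4

From (vi): Mika ∈ Planning.
From (xi): Caro ∈ Marketing.
(iii) (disjoint): Caro ∉ Testing.
(iv): Omar matches Mika: Omar ∈ Planning.
(vii): Caro matches Mika: Caro ∈ Planning.
(vii): Mika matches Caro: Mika ∉ Testing.
(vii): Mika matches Caro: Mika ∈ Marketing.
(iv): Omar matches Mika: Omar ∉ Testing.
(iv): Omar matches Mika: Omar ∈ Marketing.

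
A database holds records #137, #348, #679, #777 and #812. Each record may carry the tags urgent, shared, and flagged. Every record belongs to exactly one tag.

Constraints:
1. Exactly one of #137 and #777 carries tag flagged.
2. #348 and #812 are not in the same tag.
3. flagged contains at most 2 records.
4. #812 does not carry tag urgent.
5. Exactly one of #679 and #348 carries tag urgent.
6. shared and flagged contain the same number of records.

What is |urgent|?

1

From (4): #812 ∉ urgent.
Suppose #137 ∈ urgent: no assignment then satisfies all the clues, so #137 ∉ urgent.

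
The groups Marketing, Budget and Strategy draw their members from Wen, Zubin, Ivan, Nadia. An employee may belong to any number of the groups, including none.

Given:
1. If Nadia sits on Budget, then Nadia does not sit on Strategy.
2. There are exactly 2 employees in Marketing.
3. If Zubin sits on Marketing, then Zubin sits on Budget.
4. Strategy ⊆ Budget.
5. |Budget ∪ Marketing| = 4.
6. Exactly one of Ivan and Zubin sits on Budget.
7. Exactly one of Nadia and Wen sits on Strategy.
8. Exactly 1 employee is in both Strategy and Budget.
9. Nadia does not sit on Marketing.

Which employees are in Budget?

From (9): Nadia ∉ Marketing.
Suppose Wen ∉ Budget: no assignment then satisfies all the clues, so Wen ∈ Budget.

Budget = {Nadia, Wen, Zubin}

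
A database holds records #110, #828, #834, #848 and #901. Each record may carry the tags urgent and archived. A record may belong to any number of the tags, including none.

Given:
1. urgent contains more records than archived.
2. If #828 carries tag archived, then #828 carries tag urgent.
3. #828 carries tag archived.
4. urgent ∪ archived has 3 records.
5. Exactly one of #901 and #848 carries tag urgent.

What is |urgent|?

From (3): #828 ∈ archived.
(2): #828 ∈ urgent.

3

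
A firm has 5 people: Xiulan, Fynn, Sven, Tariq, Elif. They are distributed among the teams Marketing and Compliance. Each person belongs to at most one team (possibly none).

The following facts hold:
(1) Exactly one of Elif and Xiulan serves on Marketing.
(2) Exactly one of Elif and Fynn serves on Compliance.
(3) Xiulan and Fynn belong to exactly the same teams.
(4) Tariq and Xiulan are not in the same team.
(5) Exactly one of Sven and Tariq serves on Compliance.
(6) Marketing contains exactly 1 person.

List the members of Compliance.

Compliance = {Fynn, Sven, Xiulan}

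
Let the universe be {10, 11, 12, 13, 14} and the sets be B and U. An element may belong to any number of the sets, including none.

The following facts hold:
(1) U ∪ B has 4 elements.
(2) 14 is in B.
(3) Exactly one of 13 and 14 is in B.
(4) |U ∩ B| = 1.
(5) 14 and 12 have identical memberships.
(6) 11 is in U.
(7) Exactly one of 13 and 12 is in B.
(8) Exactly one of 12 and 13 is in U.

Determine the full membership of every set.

B = {11, 12, 14}; U = {11, 13}

From (2): 14 ∈ B.
From (6): 11 ∈ U.
(3) (exactly one): 13 ∉ B.
(5): 12 matches 14: 12 ∈ B.
Suppose 10 ∈ B: no assignment then satisfies all the clues, so 10 ∉ B.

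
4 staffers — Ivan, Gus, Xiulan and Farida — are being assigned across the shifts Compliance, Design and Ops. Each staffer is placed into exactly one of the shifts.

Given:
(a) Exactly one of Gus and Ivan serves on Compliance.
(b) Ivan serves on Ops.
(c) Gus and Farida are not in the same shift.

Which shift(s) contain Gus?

Gus: Compliance

From (b): Ivan ∈ Ops.
(a) (exactly one): Gus ∈ Compliance.
(c): Farida ∉ Compliance.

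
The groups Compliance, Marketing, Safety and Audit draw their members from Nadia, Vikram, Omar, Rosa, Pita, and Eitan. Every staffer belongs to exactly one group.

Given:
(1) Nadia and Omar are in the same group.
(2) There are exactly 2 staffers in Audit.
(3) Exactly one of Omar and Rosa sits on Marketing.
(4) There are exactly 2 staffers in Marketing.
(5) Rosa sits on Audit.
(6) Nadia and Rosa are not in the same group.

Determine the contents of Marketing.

From (5): Rosa ∈ Audit.
(3) (exactly one): Omar ∈ Marketing.
(6): Nadia ∉ Audit.
(1): Nadia matches Omar: Nadia ∉ Compliance.
(1): Nadia matches Omar: Nadia ∈ Marketing.
(4): Marketing already has 2, so the rest are out.

Marketing = {Nadia, Omar}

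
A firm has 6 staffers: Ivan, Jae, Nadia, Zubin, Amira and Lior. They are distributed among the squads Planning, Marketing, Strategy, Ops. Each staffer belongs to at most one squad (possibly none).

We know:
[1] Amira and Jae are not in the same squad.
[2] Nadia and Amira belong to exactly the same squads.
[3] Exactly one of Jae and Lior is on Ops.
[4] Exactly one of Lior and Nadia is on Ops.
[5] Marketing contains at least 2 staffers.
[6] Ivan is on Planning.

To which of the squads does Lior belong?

Lior: Ops

From (6): Ivan ∈ Planning.
Suppose Lior ∈ Planning: no assignment then satisfies all the clues, so Lior ∉ Planning.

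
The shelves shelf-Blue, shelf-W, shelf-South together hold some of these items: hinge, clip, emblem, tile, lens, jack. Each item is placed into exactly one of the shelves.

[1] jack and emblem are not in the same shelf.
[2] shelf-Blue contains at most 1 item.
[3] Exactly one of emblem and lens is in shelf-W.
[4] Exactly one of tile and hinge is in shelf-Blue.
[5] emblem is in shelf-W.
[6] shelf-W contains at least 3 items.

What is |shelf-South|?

2

From (5): emblem ∈ shelf-W.
(1): jack ∉ shelf-W.
(3) (exactly one): lens ∉ shelf-W.
Suppose hinge ∈ shelf-South: no assignment then satisfies all the clues, so hinge ∉ shelf-South.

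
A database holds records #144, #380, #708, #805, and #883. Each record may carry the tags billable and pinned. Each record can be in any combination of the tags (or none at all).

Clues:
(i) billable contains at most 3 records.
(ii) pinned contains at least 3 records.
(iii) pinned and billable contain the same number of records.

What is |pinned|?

3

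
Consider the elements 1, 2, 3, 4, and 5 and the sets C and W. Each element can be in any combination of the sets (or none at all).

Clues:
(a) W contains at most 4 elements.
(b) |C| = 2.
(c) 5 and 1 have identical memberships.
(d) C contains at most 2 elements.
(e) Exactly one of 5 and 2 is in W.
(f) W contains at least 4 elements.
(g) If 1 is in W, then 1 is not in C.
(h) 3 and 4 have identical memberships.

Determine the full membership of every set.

C = {3, 4}; W = {1, 3, 4, 5}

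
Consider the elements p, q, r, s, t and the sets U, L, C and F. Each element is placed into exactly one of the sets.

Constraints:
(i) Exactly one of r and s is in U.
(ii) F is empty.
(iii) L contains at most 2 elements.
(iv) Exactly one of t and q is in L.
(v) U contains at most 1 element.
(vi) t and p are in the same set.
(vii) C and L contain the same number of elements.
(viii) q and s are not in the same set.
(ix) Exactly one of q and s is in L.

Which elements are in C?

(ii): F already has 0, so the rest are out.
Suppose p ∉ C: no assignment then satisfies all the clues, so p ∈ C.

C = {p, t}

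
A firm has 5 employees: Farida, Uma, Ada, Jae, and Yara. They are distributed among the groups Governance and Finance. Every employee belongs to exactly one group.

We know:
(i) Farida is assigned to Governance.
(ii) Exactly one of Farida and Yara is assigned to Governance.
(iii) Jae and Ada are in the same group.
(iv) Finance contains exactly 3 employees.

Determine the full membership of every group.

Governance = {Farida, Uma}; Finance = {Ada, Jae, Yara}

From (i): Farida ∈ Governance.
(ii) (exactly one): Yara ∉ Governance.
Only one group left: Yara ∈ Finance.
Suppose Uma ∉ Governance: no assignment then satisfies all the clues, so Uma ∈ Governance.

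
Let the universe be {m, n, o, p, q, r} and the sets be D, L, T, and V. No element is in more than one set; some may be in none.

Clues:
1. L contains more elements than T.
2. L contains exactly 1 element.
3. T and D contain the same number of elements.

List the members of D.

D = {}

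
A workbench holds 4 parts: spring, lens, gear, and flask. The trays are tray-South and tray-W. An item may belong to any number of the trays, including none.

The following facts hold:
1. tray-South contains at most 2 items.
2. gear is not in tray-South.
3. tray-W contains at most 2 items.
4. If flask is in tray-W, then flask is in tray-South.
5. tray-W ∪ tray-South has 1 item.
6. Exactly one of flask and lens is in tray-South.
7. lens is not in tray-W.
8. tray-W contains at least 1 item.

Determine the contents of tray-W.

tray-W = {flask}

From (2): gear ∉ tray-South.
From (7): lens ∉ tray-W.
Suppose spring ∈ tray-W: no assignment then satisfies all the clues, so spring ∉ tray-W.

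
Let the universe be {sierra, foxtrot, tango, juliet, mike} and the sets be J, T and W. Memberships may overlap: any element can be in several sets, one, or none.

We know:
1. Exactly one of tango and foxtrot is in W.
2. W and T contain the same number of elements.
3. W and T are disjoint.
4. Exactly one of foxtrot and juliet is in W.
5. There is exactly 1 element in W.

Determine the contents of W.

W = {foxtrot}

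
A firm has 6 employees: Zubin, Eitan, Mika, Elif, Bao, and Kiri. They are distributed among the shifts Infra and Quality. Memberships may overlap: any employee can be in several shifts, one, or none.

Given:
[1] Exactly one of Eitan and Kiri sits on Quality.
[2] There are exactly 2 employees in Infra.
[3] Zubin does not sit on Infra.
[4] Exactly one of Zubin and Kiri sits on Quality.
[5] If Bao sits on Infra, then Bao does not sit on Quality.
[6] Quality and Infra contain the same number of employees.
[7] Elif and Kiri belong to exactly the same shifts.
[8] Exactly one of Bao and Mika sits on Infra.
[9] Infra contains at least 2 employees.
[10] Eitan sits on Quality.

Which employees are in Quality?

Quality = {Eitan, Zubin}

From (3): Zubin ∉ Infra.
From (10): Eitan ∈ Quality.
(1) (exactly one): Kiri ∉ Quality.
(4) (exactly one): Zubin ∈ Quality.
(7): Elif matches Kiri: Elif ∉ Quality.
Suppose Mika ∈ Quality: no assignment then satisfies all the clues, so Mika ∉ Quality.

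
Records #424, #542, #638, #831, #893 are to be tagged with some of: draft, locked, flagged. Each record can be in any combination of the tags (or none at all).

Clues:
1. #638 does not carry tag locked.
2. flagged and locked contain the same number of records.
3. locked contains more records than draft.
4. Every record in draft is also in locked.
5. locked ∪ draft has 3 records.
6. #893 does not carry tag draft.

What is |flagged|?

3

From (1): #638 ∉ locked.
From (6): #893 ∉ draft.
(4) contrapositive: #638 ∉ draft.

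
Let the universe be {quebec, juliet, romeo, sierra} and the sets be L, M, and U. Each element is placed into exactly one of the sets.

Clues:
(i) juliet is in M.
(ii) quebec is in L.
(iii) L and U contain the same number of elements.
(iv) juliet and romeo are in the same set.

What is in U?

U = {sierra}

From (i): juliet ∈ M.
From (ii): quebec ∈ L.
(iv): romeo matches juliet: romeo ∉ L.
(iv): romeo matches juliet: romeo ∈ M.
Suppose sierra ∉ U: no assignment then satisfies all the clues, so sierra ∈ U.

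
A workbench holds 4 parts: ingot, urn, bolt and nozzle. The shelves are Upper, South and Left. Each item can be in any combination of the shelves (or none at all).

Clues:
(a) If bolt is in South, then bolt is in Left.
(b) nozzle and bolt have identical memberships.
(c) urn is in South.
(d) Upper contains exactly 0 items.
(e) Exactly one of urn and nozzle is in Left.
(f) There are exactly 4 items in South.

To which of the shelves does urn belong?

From (c): urn ∈ South.
(d): Upper already has 0, so the rest are out.
(f): only 4 candidates remain for South, so all are in.
(a): bolt ∈ Left.
(b): nozzle matches bolt: nozzle ∈ Left.
(e) (exactly one): urn ∉ Left.

urn: South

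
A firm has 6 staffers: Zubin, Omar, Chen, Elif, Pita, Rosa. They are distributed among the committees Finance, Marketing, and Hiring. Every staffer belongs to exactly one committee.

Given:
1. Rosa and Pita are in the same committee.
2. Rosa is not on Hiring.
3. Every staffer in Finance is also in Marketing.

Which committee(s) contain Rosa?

Rosa: Marketing

From (2): Rosa ∉ Hiring.
(1): Pita matches Rosa: Pita ∉ Hiring.
Suppose Rosa ∈ Finance: no assignment then satisfies all the clues, so Rosa ∉ Finance.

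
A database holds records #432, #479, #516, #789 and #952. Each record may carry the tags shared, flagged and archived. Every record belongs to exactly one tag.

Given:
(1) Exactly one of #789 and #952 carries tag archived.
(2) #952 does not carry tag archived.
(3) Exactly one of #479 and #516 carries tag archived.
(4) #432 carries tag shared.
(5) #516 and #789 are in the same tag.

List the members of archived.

From (2): #952 ∉ archived.
From (4): #432 ∈ shared.
(1) (exactly one): #789 ∈ archived.
(5): #516 matches #789: #516 ∉ shared.
(5): #516 matches #789: #516 ∉ flagged.
(5): #516 matches #789: #516 ∈ archived.
(3) (exactly one): #479 ∉ archived.

archived = {#516, #789}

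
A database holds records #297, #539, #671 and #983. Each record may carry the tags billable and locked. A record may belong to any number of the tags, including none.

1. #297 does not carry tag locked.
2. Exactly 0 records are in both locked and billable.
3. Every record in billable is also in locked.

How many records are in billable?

0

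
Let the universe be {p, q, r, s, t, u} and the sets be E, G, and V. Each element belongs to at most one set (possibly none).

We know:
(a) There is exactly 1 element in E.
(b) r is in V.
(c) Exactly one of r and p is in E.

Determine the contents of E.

From (b): r ∈ V.
(c) (exactly one): p ∈ E.
(a): E already has 1, so the rest are out.

E = {p}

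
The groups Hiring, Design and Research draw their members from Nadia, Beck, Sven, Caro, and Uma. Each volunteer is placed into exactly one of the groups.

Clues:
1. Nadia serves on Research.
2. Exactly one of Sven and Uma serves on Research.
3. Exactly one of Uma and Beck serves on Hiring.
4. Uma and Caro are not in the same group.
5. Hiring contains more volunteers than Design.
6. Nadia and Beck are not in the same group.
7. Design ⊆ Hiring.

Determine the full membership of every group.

Hiring = {Beck, Caro, Sven}; Design = {}; Research = {Nadia, Uma}

From (1): Nadia ∈ Research.
(6): Beck ∉ Research.
Suppose Beck ∉ Hiring: no assignment then satisfies all the clues, so Beck ∈ Hiring.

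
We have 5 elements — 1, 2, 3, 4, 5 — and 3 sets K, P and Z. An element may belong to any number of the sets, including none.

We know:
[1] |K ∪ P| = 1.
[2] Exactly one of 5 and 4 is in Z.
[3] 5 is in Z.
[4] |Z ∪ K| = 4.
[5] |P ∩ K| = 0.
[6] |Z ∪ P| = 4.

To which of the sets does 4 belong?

From (3): 5 ∈ Z.
(2) (exactly one): 4 ∉ Z.
Suppose 4 ∈ K: no assignment then satisfies all the clues, so 4 ∉ K.

4: none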